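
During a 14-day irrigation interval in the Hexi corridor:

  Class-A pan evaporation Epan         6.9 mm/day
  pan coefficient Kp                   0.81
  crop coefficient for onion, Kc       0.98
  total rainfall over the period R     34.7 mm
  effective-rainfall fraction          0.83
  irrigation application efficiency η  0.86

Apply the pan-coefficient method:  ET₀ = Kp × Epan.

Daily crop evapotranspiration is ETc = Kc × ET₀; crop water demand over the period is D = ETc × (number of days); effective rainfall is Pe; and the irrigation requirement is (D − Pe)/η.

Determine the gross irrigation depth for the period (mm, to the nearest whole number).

ET₀ = 0.81 × 6.9 = 5.5890 mm/d
ETc = Kc × ET₀ = 0.98 × 5.5890 = 5.4772 mm/d
Crop demand D = ETc × 14 d = 5.4772 × 14 = 76.681 mm
Pe = 0.83 × 34.7 = 28.801 mm
D − Pe = 76.681 − 28.801 = 47.880 mm
Gross irrigation = 47.880 / 0.86 = 55.674 mm

56 mm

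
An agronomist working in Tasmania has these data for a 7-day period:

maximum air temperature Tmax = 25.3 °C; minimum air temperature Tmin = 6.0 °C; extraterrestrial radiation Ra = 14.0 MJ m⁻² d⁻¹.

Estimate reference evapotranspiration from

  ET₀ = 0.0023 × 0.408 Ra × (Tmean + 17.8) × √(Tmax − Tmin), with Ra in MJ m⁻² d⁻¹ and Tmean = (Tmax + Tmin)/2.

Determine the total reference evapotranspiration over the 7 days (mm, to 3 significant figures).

Tmean = (25.3 + 6.0)/2 = 15.65 °C
0.408 Ra = 0.408 × 14.0 = 5.7120 mm/d equivalent
ET₀ = 0.0023 × 5.7120 × (15.65 + 17.8) × √19.3 = 0.0023 × 5.7120 × 33.45 × 4.3932 = 1.9306 mm/d
Over 7 days: 1.9306 × 7 = 13.514 mm

13.5 mm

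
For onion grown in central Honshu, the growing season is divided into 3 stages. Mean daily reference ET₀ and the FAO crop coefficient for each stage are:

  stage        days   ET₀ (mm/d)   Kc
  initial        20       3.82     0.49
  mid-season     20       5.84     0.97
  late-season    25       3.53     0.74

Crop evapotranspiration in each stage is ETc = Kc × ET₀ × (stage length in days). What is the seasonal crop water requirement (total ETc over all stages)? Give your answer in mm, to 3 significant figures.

216 mm

initial: 0.49 × 3.82 × 20 = 37.44 mm
mid-season: 0.97 × 5.84 × 20 = 113.30 mm
late-season: 0.74 × 3.53 × 25 = 65.31 mm
Seasonal total = 216.05 mm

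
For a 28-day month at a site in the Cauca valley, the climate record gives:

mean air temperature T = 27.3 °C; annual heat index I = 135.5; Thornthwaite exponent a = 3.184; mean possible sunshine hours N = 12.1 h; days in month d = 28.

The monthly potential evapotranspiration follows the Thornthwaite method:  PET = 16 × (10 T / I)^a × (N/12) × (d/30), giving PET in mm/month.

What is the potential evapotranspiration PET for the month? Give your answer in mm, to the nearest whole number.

10T/I = 10 × 27.3 / 135.5 = 2.0148
(10T/I)^a = 2.0148^3.184 = 9.3041
Uncorrected PET = 16 × 9.3041 = 148.866 mm
Correction = (N/12)(d/30) = (12.1/12)(28/30) = 0.9411
PET = 148.866 × 0.9411 = 140.098 mm/month

140 mm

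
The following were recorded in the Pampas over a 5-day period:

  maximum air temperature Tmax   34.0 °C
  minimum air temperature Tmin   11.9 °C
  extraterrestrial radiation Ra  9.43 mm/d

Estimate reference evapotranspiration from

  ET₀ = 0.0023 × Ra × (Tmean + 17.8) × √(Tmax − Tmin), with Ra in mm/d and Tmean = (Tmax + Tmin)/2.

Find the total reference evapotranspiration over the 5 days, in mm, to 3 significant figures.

Tmean = (34.0 + 11.9)/2 = 22.95 °C
ET₀ = 0.0023 × 9.43 × (22.95 + 17.8) × √22.1 = 0.0023 × 9.43 × 40.75 × 4.7011 = 4.1550 mm/d
Over 5 days: 4.1550 × 5 = 20.775 mm

20.8 mm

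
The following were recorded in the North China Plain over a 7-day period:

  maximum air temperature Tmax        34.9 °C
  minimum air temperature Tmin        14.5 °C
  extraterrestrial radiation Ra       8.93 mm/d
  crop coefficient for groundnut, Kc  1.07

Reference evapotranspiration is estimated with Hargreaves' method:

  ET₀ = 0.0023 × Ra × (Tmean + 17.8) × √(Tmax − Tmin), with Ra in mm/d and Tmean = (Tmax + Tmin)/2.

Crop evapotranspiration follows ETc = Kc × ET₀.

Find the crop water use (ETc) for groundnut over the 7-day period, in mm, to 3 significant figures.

29.5 mm

Tmean = (34.9 + 14.5)/2 = 24.70 °C
ET₀ = 0.0023 × 8.93 × (24.70 + 17.8) × √20.4 = 0.0023 × 8.93 × 42.50 × 4.5166 = 3.9426 mm/d
ETc = Kc × ET₀ = 1.07 × 3.9426 = 4.2186 mm/d
Over 7 days: 4.2186 × 7 = 29.530 mm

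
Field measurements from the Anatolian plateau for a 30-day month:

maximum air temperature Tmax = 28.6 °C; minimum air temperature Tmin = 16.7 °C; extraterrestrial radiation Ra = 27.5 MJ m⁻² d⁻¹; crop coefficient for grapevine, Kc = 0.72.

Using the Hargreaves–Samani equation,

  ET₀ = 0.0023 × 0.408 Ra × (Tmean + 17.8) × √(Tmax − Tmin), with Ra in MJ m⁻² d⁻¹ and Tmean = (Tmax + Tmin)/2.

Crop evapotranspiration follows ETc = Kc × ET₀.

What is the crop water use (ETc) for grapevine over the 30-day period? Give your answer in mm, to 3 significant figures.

77.8 mm

Tmean = (28.6 + 16.7)/2 = 22.65 °C
0.408 Ra = 0.408 × 27.5 = 11.2200 mm/d equivalent
ET₀ = 0.0023 × 11.2200 × (22.65 + 17.8) × √11.9 = 0.0023 × 11.2200 × 40.45 × 3.4496 = 3.6009 mm/d
ETc = Kc × ET₀ = 0.72 × 3.6009 = 2.5926 mm/d
Over 30 days: 2.5926 × 30 = 77.778 mm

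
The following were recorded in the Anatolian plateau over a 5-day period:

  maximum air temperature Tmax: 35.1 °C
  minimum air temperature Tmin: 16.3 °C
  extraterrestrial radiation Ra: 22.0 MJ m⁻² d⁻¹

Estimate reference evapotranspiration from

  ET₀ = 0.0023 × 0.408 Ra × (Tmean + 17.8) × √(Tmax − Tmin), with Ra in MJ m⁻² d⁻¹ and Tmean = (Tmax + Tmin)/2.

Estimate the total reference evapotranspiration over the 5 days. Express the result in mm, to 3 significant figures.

19.5 mm

Tmean = (35.1 + 16.3)/2 = 25.70 °C
0.408 Ra = 0.408 × 22.0 = 8.9760 mm/d equivalent
ET₀ = 0.0023 × 8.9760 × (25.70 + 17.8) × √18.8 = 0.0023 × 8.9760 × 43.50 × 4.3359 = 3.8938 mm/d
Over 5 days: 3.8938 × 5 = 19.469 mm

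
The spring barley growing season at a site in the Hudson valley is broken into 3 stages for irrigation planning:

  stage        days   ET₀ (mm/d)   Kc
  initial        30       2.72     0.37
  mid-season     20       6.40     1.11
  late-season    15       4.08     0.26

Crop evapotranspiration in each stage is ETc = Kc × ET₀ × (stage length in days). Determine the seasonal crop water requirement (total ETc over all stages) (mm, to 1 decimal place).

initial: 0.37 × 2.72 × 30 = 30.19 mm
mid-season: 1.11 × 6.40 × 20 = 142.08 mm
late-season: 0.26 × 4.08 × 15 = 15.91 mm
Seasonal total = 188.18 mm

188.2 mm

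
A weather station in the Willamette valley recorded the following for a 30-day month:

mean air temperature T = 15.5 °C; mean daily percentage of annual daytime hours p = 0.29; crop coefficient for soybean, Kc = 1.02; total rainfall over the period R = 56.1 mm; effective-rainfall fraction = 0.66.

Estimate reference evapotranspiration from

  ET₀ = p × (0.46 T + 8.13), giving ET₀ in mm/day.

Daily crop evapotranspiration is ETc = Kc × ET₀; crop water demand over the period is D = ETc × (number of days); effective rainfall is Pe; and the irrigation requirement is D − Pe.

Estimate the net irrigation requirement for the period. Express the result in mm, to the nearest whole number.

98 mm

ET₀ = 0.29 × (0.46 × 15.5 + 8.13) = 0.29 × 15.260 = 4.4254 mm/d
ETc = Kc × ET₀ = 1.02 × 4.4254 = 4.5139 mm/d
Crop demand D = ETc × 30 d = 4.5139 × 30 = 135.417 mm
Pe = 0.66 × 56.1 = 37.026 mm
D − Pe = 135.417 − 37.026 = 98.391 mm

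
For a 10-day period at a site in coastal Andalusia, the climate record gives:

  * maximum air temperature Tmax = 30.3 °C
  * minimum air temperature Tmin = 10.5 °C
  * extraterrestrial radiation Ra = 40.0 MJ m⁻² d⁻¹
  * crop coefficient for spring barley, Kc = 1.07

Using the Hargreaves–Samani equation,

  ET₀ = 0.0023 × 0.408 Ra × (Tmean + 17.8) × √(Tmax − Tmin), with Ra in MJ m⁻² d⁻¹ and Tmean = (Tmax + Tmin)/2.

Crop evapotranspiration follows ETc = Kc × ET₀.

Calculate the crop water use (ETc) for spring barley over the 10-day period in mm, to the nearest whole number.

68 mm

Tmean = (30.3 + 10.5)/2 = 20.40 °C
0.408 Ra = 0.408 × 40.0 = 16.3200 mm/d equivalent
ET₀ = 0.0023 × 16.3200 × (20.40 + 17.8) × √19.8 = 0.0023 × 16.3200 × 38.20 × 4.4497 = 6.3803 mm/d
ETc = Kc × ET₀ = 1.07 × 6.3803 = 6.8269 mm/d
Over 10 days: 6.8269 × 10 = 68.269 mm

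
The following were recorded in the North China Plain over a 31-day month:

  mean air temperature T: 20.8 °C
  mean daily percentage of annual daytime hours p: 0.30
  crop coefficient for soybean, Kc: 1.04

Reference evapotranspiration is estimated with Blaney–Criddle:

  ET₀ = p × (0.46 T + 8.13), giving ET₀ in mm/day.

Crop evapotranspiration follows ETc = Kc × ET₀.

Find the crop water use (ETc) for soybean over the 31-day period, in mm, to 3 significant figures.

ET₀ = 0.30 × (0.46 × 20.8 + 8.13) = 0.30 × 17.698 = 5.3094 mm/d
ETc = Kc × ET₀ = 1.04 × 5.3094 = 5.5218 mm/d
Over 31 days: 5.5218 × 31 = 171.176 mm

171 mm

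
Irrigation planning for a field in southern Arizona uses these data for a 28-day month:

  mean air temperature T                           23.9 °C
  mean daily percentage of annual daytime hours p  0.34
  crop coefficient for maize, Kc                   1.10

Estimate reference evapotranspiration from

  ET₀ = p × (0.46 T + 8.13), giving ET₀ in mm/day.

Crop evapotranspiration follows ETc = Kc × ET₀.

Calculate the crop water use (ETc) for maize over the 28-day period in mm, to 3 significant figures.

ET₀ = 0.34 × (0.46 × 23.9 + 8.13) = 0.34 × 19.124 = 6.5022 mm/d
ETc = Kc × ET₀ = 1.10 × 6.5022 = 7.1524 mm/d
Over 28 days: 7.1524 × 28 = 200.267 mm

200 mm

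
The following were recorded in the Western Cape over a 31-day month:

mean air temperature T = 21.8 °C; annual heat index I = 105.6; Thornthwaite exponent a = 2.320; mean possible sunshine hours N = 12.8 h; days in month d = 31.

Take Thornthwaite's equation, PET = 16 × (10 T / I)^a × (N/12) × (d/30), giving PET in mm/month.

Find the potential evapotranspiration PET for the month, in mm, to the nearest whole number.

95 mm

10T/I = 10 × 21.8 / 105.6 = 2.0644
(10T/I)^a = 2.0644^2.320 = 5.3743
Uncorrected PET = 16 × 5.3743 = 85.989 mm
Correction = (N/12)(d/30) = (12.8/12)(31/30) = 1.1022
PET = 85.989 × 1.1022 = 94.777 mm/month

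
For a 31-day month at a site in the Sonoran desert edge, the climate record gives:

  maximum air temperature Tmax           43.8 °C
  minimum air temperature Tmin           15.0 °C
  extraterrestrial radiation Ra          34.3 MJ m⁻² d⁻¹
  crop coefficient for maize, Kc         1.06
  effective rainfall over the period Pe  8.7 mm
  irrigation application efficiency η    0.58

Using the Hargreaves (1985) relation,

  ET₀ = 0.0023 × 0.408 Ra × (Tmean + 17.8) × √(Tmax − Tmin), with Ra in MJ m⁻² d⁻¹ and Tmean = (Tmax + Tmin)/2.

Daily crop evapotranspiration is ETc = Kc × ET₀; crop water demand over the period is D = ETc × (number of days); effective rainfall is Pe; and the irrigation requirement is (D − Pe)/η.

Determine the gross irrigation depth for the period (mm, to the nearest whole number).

Tmean = (43.8 + 15.0)/2 = 29.40 °C
0.408 Ra = 0.408 × 34.3 = 13.9944 mm/d equivalent
ET₀ = 0.0023 × 13.9944 × (29.40 + 17.8) × √28.8 = 0.0023 × 13.9944 × 47.20 × 5.3666 = 8.1531 mm/d
ETc = Kc × ET₀ = 1.06 × 8.1531 = 8.6423 mm/d
Crop demand D = ETc × 31 d = 8.6423 × 31 = 267.911 mm
D − Pe = 267.911 − 8.7 = 259.211 mm
Gross irrigation = 259.211 / 0.58 = 446.916 mm

447 mm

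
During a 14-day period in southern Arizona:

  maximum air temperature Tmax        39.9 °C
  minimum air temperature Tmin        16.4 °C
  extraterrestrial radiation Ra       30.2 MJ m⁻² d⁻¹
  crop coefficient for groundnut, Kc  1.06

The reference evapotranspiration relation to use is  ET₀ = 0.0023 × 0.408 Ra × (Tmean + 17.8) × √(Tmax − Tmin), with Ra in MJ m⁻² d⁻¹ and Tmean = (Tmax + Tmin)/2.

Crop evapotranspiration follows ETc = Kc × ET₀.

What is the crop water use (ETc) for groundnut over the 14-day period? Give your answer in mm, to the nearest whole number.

94 mm

Tmean = (39.9 + 16.4)/2 = 28.15 °C
0.408 Ra = 0.408 × 30.2 = 12.3216 mm/d equivalent
ET₀ = 0.0023 × 12.3216 × (28.15 + 17.8) × √23.5 = 0.0023 × 12.3216 × 45.95 × 4.8477 = 6.3127 mm/d
ETc = Kc × ET₀ = 1.06 × 6.3127 = 6.6915 mm/d
Over 14 days: 6.6915 × 14 = 93.681 mm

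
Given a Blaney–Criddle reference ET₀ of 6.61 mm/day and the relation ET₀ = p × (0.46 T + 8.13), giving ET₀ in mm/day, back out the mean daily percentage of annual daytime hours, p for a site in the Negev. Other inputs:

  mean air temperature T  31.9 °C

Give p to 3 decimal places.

0.290

p = ET₀ / (0.46 T + 8.13) = 6.61 / (0.46 × 31.9 + 8.13) = 6.61 / 22.804 = 0.2899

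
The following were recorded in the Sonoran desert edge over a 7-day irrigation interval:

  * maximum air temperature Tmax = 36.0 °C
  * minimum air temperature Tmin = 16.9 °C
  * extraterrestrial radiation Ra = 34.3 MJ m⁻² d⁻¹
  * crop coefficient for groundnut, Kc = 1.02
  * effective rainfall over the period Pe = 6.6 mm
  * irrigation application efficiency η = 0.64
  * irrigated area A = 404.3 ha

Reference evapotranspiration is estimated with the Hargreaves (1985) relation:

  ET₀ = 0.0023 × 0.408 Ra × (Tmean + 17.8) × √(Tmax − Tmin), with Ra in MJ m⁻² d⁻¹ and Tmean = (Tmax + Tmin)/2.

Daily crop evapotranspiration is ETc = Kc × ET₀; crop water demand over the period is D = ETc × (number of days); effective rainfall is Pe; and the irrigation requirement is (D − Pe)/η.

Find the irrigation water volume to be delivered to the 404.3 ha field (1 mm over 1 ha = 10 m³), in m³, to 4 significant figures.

239100 m³

Tmean = (36.0 + 16.9)/2 = 26.45 °C
0.408 Ra = 0.408 × 34.3 = 13.9944 mm/d equivalent
ET₀ = 0.0023 × 13.9944 × (26.45 + 17.8) × √19.1 = 0.0023 × 13.9944 × 44.25 × 4.3704 = 6.2247 mm/d
ETc = Kc × ET₀ = 1.02 × 6.2247 = 6.3492 mm/d
Crop demand D = ETc × 7 d = 6.3492 × 7 = 44.444 mm
D − Pe = 44.444 − 6.6 = 37.844 mm
Gross irrigation = 37.844 / 0.64 = 59.131 mm
Volume = 59.131 mm × 404.3 ha × 10 = 239066.6 m³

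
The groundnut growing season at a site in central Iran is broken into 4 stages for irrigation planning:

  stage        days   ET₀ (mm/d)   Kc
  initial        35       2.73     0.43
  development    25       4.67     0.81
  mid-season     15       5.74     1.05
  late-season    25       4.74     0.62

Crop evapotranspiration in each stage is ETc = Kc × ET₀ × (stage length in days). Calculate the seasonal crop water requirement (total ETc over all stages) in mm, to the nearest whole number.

initial: 0.43 × 2.73 × 35 = 41.09 mm
development: 0.81 × 4.67 × 25 = 94.57 mm
mid-season: 1.05 × 5.74 × 15 = 90.41 mm
late-season: 0.62 × 4.74 × 25 = 73.47 mm
Seasonal total = 299.54 mm

300 mm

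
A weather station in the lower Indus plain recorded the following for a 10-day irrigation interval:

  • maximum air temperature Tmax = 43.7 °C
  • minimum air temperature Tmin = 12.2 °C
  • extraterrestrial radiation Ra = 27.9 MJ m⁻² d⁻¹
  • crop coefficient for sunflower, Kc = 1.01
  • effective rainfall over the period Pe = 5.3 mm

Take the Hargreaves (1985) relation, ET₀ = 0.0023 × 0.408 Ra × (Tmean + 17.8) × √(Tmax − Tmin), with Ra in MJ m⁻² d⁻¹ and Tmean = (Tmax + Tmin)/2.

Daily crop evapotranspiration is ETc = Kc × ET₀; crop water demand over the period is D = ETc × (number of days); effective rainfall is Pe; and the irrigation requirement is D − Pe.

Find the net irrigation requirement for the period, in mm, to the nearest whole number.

Tmean = (43.7 + 12.2)/2 = 27.95 °C
0.408 Ra = 0.408 × 27.9 = 11.3832 mm/d equivalent
ET₀ = 0.0023 × 11.3832 × (27.95 + 17.8) × √31.5 = 0.0023 × 11.3832 × 45.75 × 5.6125 = 6.7226 mm/d
ETc = Kc × ET₀ = 1.01 × 6.7226 = 6.7898 mm/d
Crop demand D = ETc × 10 d = 6.7898 × 10 = 67.898 mm
D − Pe = 67.898 − 5.3 = 62.598 mm

63 mm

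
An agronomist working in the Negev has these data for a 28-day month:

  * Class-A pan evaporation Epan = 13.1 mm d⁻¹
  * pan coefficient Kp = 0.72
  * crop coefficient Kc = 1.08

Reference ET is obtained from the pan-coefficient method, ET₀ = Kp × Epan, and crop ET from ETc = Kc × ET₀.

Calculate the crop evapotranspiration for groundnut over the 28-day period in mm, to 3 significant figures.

285 mm

ET₀ = 0.72 × 13.1 = 9.4320 mm/d
ETc = Kc × ET₀ = 1.08 × 9.4320 = 10.1866 mm/d
Over 28 days: 10.1866 × 28 = 285.225 mm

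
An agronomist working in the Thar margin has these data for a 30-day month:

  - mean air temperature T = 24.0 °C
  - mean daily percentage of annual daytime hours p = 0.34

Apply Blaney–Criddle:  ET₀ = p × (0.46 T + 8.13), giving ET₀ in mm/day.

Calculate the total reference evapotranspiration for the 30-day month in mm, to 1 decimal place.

195.5 mm

ET₀ = 0.34 × (0.46 × 24.0 + 8.13) = 0.34 × 19.170 = 6.5178 mm/d
Monthly total = 6.5178 × 30 = 195.534 mm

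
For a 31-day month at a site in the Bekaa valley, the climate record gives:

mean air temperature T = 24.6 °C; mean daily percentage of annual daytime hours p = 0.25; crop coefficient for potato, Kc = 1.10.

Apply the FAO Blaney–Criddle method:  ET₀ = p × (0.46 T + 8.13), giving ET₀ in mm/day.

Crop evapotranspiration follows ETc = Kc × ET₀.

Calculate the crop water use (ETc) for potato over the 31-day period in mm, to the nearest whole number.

166 mm

ET₀ = 0.25 × (0.46 × 24.6 + 8.13) = 0.25 × 19.446 = 4.8615 mm/d
ETc = Kc × ET₀ = 1.10 × 4.8615 = 5.3477 mm/d
Over 31 days: 5.3477 × 31 = 165.779 mm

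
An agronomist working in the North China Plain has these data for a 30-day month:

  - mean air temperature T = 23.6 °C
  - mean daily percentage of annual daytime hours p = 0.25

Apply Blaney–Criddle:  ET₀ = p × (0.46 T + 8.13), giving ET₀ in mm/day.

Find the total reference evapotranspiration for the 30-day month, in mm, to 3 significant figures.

ET₀ = 0.25 × (0.46 × 23.6 + 8.13) = 0.25 × 18.986 = 4.7465 mm/d
Monthly total = 4.7465 × 30 = 142.395 mm

142 mm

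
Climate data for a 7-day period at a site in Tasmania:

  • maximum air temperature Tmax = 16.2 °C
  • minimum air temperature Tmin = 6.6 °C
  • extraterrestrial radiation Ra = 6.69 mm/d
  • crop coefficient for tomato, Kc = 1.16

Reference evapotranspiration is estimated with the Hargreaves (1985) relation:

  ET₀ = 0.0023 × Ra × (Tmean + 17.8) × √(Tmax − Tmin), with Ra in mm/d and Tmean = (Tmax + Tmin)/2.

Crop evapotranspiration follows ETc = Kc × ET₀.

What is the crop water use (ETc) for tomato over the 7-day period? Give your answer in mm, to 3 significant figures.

Tmean = (16.2 + 6.6)/2 = 11.40 °C
ET₀ = 0.0023 × 6.69 × (11.40 + 17.8) × √9.6 = 0.0023 × 6.69 × 29.20 × 3.0984 = 1.3921 mm/d
ETc = Kc × ET₀ = 1.16 × 1.3921 = 1.6148 mm/d
Over 7 days: 1.6148 × 7 = 11.304 mm

11.3 mm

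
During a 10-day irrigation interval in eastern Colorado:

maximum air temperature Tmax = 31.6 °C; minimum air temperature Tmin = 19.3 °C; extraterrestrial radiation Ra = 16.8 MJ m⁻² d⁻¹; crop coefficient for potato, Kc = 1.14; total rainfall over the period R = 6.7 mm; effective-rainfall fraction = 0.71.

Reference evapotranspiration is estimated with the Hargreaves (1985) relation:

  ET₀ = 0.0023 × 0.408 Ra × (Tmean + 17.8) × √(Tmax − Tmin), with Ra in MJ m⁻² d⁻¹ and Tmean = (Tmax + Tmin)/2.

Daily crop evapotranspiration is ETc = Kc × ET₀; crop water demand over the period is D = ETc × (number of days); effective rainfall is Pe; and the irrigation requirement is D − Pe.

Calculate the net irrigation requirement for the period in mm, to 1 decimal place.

22.5 mm

Tmean = (31.6 + 19.3)/2 = 25.45 °C
0.408 Ra = 0.408 × 16.8 = 6.8544 mm/d equivalent
ET₀ = 0.0023 × 6.8544 × (25.45 + 17.8) × √12.3 = 0.0023 × 6.8544 × 43.25 × 3.5071 = 2.3913 mm/d
ETc = Kc × ET₀ = 1.14 × 2.3913 = 2.7261 mm/d
Crop demand D = ETc × 10 d = 2.7261 × 10 = 27.261 mm
Pe = 0.71 × 6.7 = 4.757 mm
D − Pe = 27.261 − 4.757 = 22.504 mm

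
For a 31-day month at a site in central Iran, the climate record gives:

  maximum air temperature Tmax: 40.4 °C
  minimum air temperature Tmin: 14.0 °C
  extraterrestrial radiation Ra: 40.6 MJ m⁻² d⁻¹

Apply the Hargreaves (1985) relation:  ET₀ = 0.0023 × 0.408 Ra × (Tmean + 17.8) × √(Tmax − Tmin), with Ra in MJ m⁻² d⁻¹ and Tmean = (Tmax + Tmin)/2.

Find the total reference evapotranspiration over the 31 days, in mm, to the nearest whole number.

Tmean = (40.4 + 14.0)/2 = 27.20 °C
0.408 Ra = 0.408 × 40.6 = 16.5648 mm/d equivalent
ET₀ = 0.0023 × 16.5648 × (27.20 + 17.8) × √26.4 = 0.0023 × 16.5648 × 45.00 × 5.1381 = 8.8091 mm/d
Over 31 days: 8.8091 × 31 = 273.082 mm

273 mm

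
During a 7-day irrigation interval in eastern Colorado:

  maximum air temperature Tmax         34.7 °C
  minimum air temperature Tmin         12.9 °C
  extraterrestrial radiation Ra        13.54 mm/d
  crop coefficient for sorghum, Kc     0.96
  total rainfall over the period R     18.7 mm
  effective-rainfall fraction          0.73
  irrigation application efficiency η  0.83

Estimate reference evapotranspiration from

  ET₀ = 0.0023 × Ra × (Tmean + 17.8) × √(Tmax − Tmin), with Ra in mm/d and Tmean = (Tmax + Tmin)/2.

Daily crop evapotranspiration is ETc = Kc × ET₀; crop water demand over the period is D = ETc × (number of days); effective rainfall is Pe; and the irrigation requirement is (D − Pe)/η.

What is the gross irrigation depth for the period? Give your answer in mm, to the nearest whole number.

33 mm

Tmean = (34.7 + 12.9)/2 = 23.80 °C
ET₀ = 0.0023 × 13.54 × (23.80 + 17.8) × √21.8 = 0.0023 × 13.54 × 41.60 × 4.6690 = 6.0487 mm/d
ETc = Kc × ET₀ = 0.96 × 6.0487 = 5.8068 mm/d
Crop demand D = ETc × 7 d = 5.8068 × 7 = 40.648 mm
Pe = 0.73 × 18.7 = 13.651 mm
D − Pe = 40.648 − 13.651 = 26.997 mm
Gross irrigation = 26.997 / 0.83 = 32.527 mm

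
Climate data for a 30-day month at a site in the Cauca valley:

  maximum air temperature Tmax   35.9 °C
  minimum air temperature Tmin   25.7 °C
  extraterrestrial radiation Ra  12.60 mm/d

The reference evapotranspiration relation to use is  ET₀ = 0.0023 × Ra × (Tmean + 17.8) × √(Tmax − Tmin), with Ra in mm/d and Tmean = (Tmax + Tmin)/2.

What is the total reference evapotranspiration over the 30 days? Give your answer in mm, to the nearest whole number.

Tmean = (35.9 + 25.7)/2 = 30.80 °C
ET₀ = 0.0023 × 12.60 × (30.80 + 17.8) × √10.2 = 0.0023 × 12.60 × 48.60 × 3.1937 = 4.4981 mm/d
Over 30 days: 4.4981 × 30 = 134.943 mm

135 mm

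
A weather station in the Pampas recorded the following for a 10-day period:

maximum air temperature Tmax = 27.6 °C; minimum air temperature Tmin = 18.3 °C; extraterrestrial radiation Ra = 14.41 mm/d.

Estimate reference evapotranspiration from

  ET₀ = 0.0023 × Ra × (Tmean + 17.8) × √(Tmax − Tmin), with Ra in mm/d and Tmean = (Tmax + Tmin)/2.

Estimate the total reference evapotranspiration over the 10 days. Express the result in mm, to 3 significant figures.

Tmean = (27.6 + 18.3)/2 = 22.95 °C
ET₀ = 0.0023 × 14.41 × (22.95 + 17.8) × √9.3 = 0.0023 × 14.41 × 40.75 × 3.0496 = 4.1187 mm/d
Over 10 days: 4.1187 × 10 = 41.187 mm

41.2 mm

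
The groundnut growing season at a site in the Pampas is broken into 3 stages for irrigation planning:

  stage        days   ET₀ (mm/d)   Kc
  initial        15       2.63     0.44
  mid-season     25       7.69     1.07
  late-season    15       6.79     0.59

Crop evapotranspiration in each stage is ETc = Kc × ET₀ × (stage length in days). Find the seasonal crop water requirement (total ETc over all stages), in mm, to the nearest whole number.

initial: 0.44 × 2.63 × 15 = 17.36 mm
mid-season: 1.07 × 7.69 × 25 = 205.71 mm
late-season: 0.59 × 6.79 × 15 = 60.09 mm
Seasonal total = 283.16 mm

283 mm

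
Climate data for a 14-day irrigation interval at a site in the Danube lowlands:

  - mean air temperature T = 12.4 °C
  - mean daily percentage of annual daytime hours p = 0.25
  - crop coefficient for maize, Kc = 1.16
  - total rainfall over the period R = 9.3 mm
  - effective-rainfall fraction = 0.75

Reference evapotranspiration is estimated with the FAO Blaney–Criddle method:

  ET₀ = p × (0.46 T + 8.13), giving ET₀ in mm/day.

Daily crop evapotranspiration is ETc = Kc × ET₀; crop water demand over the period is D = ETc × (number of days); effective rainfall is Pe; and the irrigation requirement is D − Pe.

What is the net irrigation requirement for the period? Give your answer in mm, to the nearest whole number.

49 mm

ET₀ = 0.25 × (0.46 × 12.4 + 8.13) = 0.25 × 13.834 = 3.4585 mm/d
ETc = Kc × ET₀ = 1.16 × 3.4585 = 4.0119 mm/d
Crop demand D = ETc × 14 d = 4.0119 × 14 = 56.167 mm
Pe = 0.75 × 9.3 = 6.975 mm
D − Pe = 56.167 − 6.975 = 49.192 mm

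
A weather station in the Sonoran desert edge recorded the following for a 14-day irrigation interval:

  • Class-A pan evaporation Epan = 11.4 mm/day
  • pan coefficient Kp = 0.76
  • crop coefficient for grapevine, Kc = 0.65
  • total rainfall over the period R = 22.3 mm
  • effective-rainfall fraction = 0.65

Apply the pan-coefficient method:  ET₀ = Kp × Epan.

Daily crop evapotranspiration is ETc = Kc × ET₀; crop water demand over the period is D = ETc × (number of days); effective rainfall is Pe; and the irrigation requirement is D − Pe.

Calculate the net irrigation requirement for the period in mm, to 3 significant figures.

64.3 mm

ET₀ = 0.76 × 11.4 = 8.6640 mm/d
ETc = Kc × ET₀ = 0.65 × 8.6640 = 5.6316 mm/d
Crop demand D = ETc × 14 d = 5.6316 × 14 = 78.842 mm
Pe = 0.65 × 22.3 = 14.495 mm
D − Pe = 78.842 − 14.495 = 64.347 mm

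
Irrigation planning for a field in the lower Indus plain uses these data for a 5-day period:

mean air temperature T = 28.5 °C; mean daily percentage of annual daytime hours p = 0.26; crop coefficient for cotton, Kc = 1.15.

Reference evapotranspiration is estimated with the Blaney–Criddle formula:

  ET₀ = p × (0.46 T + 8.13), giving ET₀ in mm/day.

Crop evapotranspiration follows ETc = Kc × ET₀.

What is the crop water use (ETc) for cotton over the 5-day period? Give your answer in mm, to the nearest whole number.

ET₀ = 0.26 × (0.46 × 28.5 + 8.13) = 0.26 × 21.240 = 5.5224 mm/d
ETc = Kc × ET₀ = 1.15 × 5.5224 = 6.3508 mm/d
Over 5 days: 6.3508 × 5 = 31.754 mm

32 mm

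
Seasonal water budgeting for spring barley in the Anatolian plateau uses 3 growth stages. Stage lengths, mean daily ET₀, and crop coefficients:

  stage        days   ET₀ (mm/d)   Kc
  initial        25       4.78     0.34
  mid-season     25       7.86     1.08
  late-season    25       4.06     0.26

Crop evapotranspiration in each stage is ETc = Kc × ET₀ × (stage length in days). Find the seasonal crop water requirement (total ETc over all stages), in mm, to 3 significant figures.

279 mm

initial: 0.34 × 4.78 × 25 = 40.63 mm
mid-season: 1.08 × 7.86 × 25 = 212.22 mm
late-season: 0.26 × 4.06 × 25 = 26.39 mm
Seasonal total = 279.24 mm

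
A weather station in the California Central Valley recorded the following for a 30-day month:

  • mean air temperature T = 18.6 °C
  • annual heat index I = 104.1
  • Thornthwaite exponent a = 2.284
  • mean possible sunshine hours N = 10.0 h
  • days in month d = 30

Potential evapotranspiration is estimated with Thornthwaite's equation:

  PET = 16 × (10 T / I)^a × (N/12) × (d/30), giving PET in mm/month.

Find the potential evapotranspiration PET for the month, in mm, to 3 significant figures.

10T/I = 10 × 18.6 / 104.1 = 1.7867
(10T/I)^a = 1.7867^2.284 = 3.7643
Uncorrected PET = 16 × 3.7643 = 60.229 mm
Correction = (N/12)(d/30) = (10.0/12)(30/30) = 0.8333
PET = 60.229 × 0.8333 = 50.189 mm/month

50.2 mm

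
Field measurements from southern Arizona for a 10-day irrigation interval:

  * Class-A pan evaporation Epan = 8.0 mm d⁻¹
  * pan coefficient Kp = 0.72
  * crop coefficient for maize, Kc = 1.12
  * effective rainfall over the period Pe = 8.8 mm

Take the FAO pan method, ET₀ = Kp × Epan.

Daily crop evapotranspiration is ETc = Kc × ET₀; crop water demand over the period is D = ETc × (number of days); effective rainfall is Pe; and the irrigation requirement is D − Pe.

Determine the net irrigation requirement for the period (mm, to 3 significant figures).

55.7 mm

ET₀ = 0.72 × 8.0 = 5.7600 mm/d
ETc = Kc × ET₀ = 1.12 × 5.7600 = 6.4512 mm/d
Crop demand D = ETc × 10 d = 6.4512 × 10 = 64.512 mm
D − Pe = 64.512 − 8.8 = 55.712 mm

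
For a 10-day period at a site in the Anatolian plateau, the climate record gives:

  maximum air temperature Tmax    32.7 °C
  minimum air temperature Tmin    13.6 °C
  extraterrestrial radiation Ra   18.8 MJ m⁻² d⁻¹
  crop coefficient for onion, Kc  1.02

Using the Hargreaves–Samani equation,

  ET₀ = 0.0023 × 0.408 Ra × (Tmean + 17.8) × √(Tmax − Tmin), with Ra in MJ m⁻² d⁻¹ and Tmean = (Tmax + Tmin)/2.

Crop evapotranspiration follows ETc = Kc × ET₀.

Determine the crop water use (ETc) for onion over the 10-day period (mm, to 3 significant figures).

Tmean = (32.7 + 13.6)/2 = 23.15 °C
0.408 Ra = 0.408 × 18.8 = 7.6704 mm/d equivalent
ET₀ = 0.0023 × 7.6704 × (23.15 + 17.8) × √19.1 = 0.0023 × 7.6704 × 40.95 × 4.3704 = 3.1573 mm/d
ETc = Kc × ET₀ = 1.02 × 3.1573 = 3.2204 mm/d
Over 10 days: 3.2204 × 10 = 32.204 mm

32.2 mm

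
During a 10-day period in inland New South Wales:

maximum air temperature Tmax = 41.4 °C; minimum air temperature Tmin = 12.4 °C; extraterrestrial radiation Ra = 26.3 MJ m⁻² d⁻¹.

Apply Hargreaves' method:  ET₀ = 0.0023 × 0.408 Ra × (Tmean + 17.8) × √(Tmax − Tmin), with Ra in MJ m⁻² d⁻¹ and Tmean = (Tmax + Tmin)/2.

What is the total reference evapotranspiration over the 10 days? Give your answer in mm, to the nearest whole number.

Tmean = (41.4 + 12.4)/2 = 26.90 °C
0.408 Ra = 0.408 × 26.3 = 10.7304 mm/d equivalent
ET₀ = 0.0023 × 10.7304 × (26.90 + 17.8) × √29.0 = 0.0023 × 10.7304 × 44.70 × 5.3852 = 5.9409 mm/d
Over 10 days: 5.9409 × 10 = 59.409 mm

59 mm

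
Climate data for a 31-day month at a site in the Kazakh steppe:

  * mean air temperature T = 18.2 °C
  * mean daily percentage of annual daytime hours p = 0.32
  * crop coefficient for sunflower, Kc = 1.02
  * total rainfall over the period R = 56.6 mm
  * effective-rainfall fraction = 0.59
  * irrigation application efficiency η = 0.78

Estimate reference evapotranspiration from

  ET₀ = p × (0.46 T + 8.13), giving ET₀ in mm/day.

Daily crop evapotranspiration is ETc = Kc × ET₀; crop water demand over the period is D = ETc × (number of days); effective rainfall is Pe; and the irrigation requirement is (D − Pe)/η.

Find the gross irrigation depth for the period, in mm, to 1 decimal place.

171.3 mm

ET₀ = 0.32 × (0.46 × 18.2 + 8.13) = 0.32 × 16.502 = 5.2806 mm/d
ETc = Kc × ET₀ = 1.02 × 5.2806 = 5.3862 mm/d
Crop demand D = ETc × 31 d = 5.3862 × 31 = 166.972 mm
Pe = 0.59 × 56.6 = 33.394 mm
D − Pe = 166.972 − 33.394 = 133.578 mm
Gross irrigation = 133.578 / 0.78 = 171.254 mm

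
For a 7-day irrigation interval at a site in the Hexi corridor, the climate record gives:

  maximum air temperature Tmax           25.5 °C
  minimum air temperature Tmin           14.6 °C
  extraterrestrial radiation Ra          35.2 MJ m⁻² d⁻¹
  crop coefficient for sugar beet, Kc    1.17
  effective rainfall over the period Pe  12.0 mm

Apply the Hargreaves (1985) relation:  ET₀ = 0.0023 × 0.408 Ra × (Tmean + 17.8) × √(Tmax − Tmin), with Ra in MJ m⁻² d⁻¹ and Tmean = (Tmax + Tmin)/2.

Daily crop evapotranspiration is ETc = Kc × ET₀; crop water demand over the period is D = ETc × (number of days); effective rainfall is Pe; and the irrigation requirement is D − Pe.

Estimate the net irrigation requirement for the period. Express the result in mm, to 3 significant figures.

Tmean = (25.5 + 14.6)/2 = 20.05 °C
0.408 Ra = 0.408 × 35.2 = 14.3616 mm/d equivalent
ET₀ = 0.0023 × 14.3616 × (20.05 + 17.8) × √10.9 = 0.0023 × 14.3616 × 37.85 × 3.3015 = 4.1277 mm/d
ETc = Kc × ET₀ = 1.17 × 4.1277 = 4.8294 mm/d
Crop demand D = ETc × 7 d = 4.8294 × 7 = 33.806 mm
D − Pe = 33.806 − 12.0 = 21.806 mm

21.8 mm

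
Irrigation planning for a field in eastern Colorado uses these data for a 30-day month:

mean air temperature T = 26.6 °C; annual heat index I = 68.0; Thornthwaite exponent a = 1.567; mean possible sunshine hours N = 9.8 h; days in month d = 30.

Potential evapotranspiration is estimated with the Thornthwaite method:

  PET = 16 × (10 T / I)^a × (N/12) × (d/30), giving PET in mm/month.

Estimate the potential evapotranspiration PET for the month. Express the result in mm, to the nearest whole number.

10T/I = 10 × 26.6 / 68.0 = 3.9118
(10T/I)^a = 3.9118^1.567 = 8.4772
Uncorrected PET = 16 × 8.4772 = 135.635 mm
Correction = (N/12)(d/30) = (9.8/12)(30/30) = 0.8167
PET = 135.635 × 0.8167 = 110.773 mm/month

111 mm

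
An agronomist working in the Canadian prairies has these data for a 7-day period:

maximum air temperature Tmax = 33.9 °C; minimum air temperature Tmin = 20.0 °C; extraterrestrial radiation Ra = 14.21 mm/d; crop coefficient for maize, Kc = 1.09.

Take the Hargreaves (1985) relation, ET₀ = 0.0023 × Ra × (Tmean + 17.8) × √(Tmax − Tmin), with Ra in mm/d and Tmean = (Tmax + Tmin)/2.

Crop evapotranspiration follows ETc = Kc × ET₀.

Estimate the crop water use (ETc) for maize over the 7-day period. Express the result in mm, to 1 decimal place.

41.6 mm

Tmean = (33.9 + 20.0)/2 = 26.95 °C
ET₀ = 0.0023 × 14.21 × (26.95 + 17.8) × √13.9 = 0.0023 × 14.21 × 44.75 × 3.7283 = 5.4529 mm/d
ETc = Kc × ET₀ = 1.09 × 5.4529 = 5.9437 mm/d
Over 7 days: 5.9437 × 7 = 41.606 mm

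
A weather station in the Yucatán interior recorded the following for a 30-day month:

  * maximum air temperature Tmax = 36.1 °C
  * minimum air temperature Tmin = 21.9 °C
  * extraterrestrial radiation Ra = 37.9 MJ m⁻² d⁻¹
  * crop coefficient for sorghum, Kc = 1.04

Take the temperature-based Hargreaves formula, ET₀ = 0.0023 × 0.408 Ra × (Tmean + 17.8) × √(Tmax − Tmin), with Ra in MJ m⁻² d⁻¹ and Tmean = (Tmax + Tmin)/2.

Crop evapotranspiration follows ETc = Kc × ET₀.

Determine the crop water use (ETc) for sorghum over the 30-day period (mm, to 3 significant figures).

Tmean = (36.1 + 21.9)/2 = 29.00 °C
0.408 Ra = 0.408 × 37.9 = 15.4632 mm/d equivalent
ET₀ = 0.0023 × 15.4632 × (29.00 + 17.8) × √14.2 = 0.0023 × 15.4632 × 46.80 × 3.7683 = 6.2722 mm/d
ETc = Kc × ET₀ = 1.04 × 6.2722 = 6.5231 mm/d
Over 30 days: 6.5231 × 30 = 195.693 mm

196 mm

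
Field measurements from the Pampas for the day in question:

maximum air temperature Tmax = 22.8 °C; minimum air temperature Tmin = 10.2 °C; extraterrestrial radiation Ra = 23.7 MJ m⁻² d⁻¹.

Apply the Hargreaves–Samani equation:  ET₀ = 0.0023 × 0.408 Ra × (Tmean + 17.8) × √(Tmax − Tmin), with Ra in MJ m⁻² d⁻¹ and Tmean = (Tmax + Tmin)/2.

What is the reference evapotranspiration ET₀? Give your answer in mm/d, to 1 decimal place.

Tmean = (22.8 + 10.2)/2 = 16.50 °C
0.408 Ra = 0.408 × 23.7 = 9.6696 mm/d equivalent
ET₀ = 0.0023 × 9.6696 × (16.50 + 17.8) × √12.6 = 0.0023 × 9.6696 × 34.30 × 3.5496 = 2.7078 mm/d

2.7 mm/d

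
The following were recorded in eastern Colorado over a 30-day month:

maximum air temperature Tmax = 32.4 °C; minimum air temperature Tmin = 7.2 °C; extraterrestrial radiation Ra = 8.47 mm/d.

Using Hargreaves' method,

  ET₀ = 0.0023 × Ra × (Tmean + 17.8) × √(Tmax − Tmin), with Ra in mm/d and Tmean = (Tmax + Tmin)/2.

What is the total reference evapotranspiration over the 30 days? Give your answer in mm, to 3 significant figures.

110 mm

Tmean = (32.4 + 7.2)/2 = 19.80 °C
ET₀ = 0.0023 × 8.47 × (19.80 + 17.8) × √25.2 = 0.0023 × 8.47 × 37.60 × 5.0200 = 3.6771 mm/d
Over 30 days: 3.6771 × 30 = 110.313 mm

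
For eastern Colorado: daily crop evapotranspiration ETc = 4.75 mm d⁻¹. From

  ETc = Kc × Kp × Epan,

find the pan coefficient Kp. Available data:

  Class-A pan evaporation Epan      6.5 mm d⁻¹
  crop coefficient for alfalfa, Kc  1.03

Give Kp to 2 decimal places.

ETc = Kc × Kp × Epan  ⇒  Kp = ETc / (Kc × Epan)
Kp = 4.75 / (1.03 × 6.5) = 4.75 / 6.695 = 0.7095

0.71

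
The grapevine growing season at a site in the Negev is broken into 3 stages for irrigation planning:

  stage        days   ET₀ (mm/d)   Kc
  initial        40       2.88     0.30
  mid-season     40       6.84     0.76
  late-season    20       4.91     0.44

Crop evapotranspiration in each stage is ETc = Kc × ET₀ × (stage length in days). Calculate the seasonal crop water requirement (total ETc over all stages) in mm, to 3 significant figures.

initial: 0.30 × 2.88 × 40 = 34.56 mm
mid-season: 0.76 × 6.84 × 40 = 207.94 mm
late-season: 0.44 × 4.91 × 20 = 43.21 mm
Seasonal total = 285.71 mm

286 mm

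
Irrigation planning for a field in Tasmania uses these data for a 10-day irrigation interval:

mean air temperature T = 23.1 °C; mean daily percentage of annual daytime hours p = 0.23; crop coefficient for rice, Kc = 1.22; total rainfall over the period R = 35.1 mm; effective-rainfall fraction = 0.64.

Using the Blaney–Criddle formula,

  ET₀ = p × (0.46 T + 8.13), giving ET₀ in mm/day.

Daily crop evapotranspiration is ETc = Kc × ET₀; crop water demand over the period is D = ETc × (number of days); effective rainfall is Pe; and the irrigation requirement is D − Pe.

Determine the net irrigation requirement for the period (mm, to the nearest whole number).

30 mm

ET₀ = 0.23 × (0.46 × 23.1 + 8.13) = 0.23 × 18.756 = 4.3139 mm/d
ETc = Kc × ET₀ = 1.22 × 4.3139 = 5.2630 mm/d
Crop demand D = ETc × 10 d = 5.2630 × 10 = 52.630 mm
Pe = 0.64 × 35.1 = 22.464 mm
D − Pe = 52.630 − 22.464 = 30.166 mm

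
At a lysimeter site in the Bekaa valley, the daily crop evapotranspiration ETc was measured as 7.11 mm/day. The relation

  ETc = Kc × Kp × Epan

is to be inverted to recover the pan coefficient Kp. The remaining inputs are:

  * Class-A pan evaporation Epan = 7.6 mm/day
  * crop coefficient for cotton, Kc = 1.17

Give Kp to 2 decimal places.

0.80

ETc = Kc × Kp × Epan  ⇒  Kp = ETc / (Kc × Epan)
Kp = 7.11 / (1.17 × 7.6) = 7.11 / 8.892 = 0.7996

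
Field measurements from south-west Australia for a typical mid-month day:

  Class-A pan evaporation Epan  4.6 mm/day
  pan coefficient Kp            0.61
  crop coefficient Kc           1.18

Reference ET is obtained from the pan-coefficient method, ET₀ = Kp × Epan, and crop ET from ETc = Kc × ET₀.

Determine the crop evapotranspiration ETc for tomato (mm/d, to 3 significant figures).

ET₀ = 0.61 × 4.6 = 2.8060 mm/d
ETc = Kc × ET₀ = 1.18 × 2.8060 = 3.3111 mm/d

3.31 mm/d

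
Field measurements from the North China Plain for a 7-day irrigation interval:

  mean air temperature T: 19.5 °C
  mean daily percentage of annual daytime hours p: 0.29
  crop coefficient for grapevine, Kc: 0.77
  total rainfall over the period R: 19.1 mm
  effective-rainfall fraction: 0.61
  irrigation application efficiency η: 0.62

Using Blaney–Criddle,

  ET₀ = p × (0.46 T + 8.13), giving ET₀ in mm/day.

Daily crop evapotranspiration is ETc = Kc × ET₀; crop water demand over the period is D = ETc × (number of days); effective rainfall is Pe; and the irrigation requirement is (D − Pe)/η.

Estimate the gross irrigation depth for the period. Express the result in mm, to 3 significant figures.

24.3 mm

ET₀ = 0.29 × (0.46 × 19.5 + 8.13) = 0.29 × 17.100 = 4.9590 mm/d
ETc = Kc × ET₀ = 0.77 × 4.9590 = 3.8184 mm/d
Crop demand D = ETc × 7 d = 3.8184 × 7 = 26.729 mm
Pe = 0.61 × 19.1 = 11.651 mm
D − Pe = 26.729 − 11.651 = 15.078 mm
Gross irrigation = 15.078 / 0.62 = 24.319 mm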